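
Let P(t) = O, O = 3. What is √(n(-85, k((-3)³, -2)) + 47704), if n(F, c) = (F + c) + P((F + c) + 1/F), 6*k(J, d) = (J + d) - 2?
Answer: √1714206/6 ≈ 218.21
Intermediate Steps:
P(t) = 3
k(J, d) = -⅓ + J/6 + d/6 (k(J, d) = ((J + d) - 2)/6 = (-2 + J + d)/6 = -⅓ + J/6 + d/6)
n(F, c) = 3 + F + c (n(F, c) = (F + c) + 3 = 3 + F + c)
√(n(-85, k((-3)³, -2)) + 47704) = √((3 - 85 + (-⅓ + (⅙)*(-3)³ + (⅙)*(-2))) + 47704) = √((3 - 85 + (-⅓ + (⅙)*(-27) - ⅓)) + 47704) = √((3 - 85 + (-⅓ - 9/2 - ⅓)) + 47704) = √((3 - 85 - 31/6) + 47704) = √(-523/6 + 47704) = √(285701/6) = √1714206/6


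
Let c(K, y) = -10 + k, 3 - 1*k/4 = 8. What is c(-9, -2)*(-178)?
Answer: 5340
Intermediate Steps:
k = -20 (k = 12 - 4*8 = 12 - 32 = -20)
c(K, y) = -30 (c(K, y) = -10 - 20 = -30)
c(-9, -2)*(-178) = -30*(-178) = 5340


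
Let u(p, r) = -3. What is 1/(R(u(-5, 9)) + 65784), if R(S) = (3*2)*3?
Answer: 1/65802 ≈ 1.5197e-5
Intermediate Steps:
R(S) = 18 (R(S) = 6*3 = 18)
1/(R(u(-5, 9)) + 65784) = 1/(18 + 65784) = 1/65802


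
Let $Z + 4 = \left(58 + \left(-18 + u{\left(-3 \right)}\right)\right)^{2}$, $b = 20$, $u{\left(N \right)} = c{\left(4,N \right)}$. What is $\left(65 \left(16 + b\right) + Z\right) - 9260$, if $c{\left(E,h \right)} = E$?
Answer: $-4988$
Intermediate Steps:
$u{\left(N \right)} = 4$
$Z = 1932$ ($Z = -4 + \left(58 + \left(-18 + 4\right)\right)^{2} = -4 + \left(58 - 14\right)^{2} = -4 + 44^{2} = -4 + 1936 = 1932$)
$\left(65 \left(16 + b\right) + Z\right) - 9260 = \left(65 \left(16 + 20\right) + 1932\right) - 9260 = \left(65 \cdot 36 + 1932\right) - 9260 = \left(2340 + 1932\right) - 9260 = 4272 - 9260 = -4988$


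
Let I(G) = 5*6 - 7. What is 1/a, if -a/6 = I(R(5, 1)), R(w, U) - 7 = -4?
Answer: -1/138 ≈ -0.0072464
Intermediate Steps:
R(w, U) = 3 (R(w, U) = 7 - 4 = 3)
I(G) = 23 (I(G) = 30 - 7 = 23)
a = -138 (a = -6*23 = -138)
1/a = 1/(-138) = -1/138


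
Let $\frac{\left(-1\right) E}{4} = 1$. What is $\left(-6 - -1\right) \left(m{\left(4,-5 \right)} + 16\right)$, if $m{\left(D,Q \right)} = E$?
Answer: $-60$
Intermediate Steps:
$E = -4$ ($E = \left(-4\right) 1 = -4$)
$m{\left(D,Q \right)} = -4$
$\left(-6 - -1\right) \left(m{\left(4,-5 \right)} + 16\right) = \left(-6 - -1\right) \left(-4 + 16\right) = \left(-6 + 1\right) 12 = \left(-5\right) 12 = -60$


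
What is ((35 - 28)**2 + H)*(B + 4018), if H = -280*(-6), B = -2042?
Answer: 3416504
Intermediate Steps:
H = 1680
((35 - 28)**2 + H)*(B + 4018) = ((35 - 28)**2 + 1680)*(-2042 + 4018) = (7**2 + 1680)*1976 = (49 + 1680)*1976 = 1729*1976 = 3416504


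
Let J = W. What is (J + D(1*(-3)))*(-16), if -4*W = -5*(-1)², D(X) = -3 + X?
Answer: 76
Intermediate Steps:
W = 5/4 (W = -(-5)*(-1)²/4 = -(-5)/4 = -¼*(-5) = 5/4 ≈ 1.2500)
J = 5/4 ≈ 1.2500
(J + D(1*(-3)))*(-16) = (5/4 + (-3 + 1*(-3)))*(-16) = (5/4 + (-3 - 3))*(-16) = (5/4 - 6)*(-16) = -19/4*(-16) = 76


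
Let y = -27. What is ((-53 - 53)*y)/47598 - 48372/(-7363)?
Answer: 387247227/58410679 ≈ 6.6297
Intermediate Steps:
((-53 - 53)*y)/47598 - 48372/(-7363) = ((-53 - 53)*(-27))/47598 - 48372/(-7363) = -106*(-27)*(1/47598) - 48372*(-1/7363) = 2862*(1/47598) + 48372/7363 = 477/7933 + 48372/7363 = 387247227/58410679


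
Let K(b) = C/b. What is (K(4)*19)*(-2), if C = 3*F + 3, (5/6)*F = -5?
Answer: 285/2 ≈ 142.50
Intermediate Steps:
F = -6 (F = (6/5)*(-5) = -6)
C = -15 (C = 3*(-6) + 3 = -18 + 3 = -15)
K(b) = -15/b
(K(4)*19)*(-2) = (-15/4*19)*(-2) = (-15*¼*19)*(-2) = -15/4*19*(-2) = -285/4*(-2) = 285/2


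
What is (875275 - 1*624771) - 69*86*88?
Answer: -271688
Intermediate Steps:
(875275 - 1*624771) - 69*86*88 = (875275 - 624771) - 5934*88 = 250504 - 1*522192 = 250504 - 522192 = -271688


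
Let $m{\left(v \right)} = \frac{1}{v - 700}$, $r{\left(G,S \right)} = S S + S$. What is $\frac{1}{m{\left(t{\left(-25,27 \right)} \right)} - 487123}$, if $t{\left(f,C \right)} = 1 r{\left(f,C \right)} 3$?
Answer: $- \frac{1568}{763808863} \approx -2.0529 \cdot 10^{-6}$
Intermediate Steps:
$r{\left(G,S \right)} = S + S^{2}$ ($r{\left(G,S \right)} = S^{2} + S = S + S^{2}$)
$t{\left(f,C \right)} = 3 C \left(1 + C\right)$ ($t{\left(f,C \right)} = 1 C \left(1 + C\right) 3 = C \left(1 + C\right) 3 = 3 C \left(1 + C\right)$)
$m{\left(v \right)} = \frac{1}{-700 + v}$
$\frac{1}{m{\left(t{\left(-25,27 \right)} \right)} - 487123} = \frac{1}{\frac{1}{-700 + 3 \cdot 27 \left(1 + 27\right)} - 487123} = \frac{1}{\frac{1}{-700 + 3 \cdot 27 \cdot 28} - 487123} = \frac{1}{\frac{1}{-700 + 2268} - 487123} = \frac{1}{\frac{1}{1568} - 487123} = \frac{1}{- \frac{763808863}{1568}} = - \frac{1568}{763808863}$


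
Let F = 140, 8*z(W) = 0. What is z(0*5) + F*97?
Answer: 13580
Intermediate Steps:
z(W) = 0 (z(W) = (⅛)*0 = 0)
z(0*5) + F*97 = 0 + 140*97 = 0 + 13580 = 13580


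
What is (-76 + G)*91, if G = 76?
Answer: 0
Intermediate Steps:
(-76 + G)*91 = (-76 + 76)*91 = 0*91 = 0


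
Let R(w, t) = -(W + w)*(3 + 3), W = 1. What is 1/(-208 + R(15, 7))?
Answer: -1/304 ≈ -0.0032895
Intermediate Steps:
R(w, t) = -6 - 6*w (R(w, t) = -(1 + w)*(3 + 3) = -(1 + w)*6 = -(6 + 6*w) = -6 - 6*w)
1/(-208 + R(15, 7)) = 1/(-208 + (-6 - 6*15)) = 1/(-208 + (-6 - 90)) = 1/(-208 - 96) = 1/(-304) = -1/304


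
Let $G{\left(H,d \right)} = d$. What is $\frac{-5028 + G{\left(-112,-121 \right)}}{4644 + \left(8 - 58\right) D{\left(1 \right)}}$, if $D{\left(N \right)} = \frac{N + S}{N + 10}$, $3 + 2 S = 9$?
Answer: $- \frac{56639}{50884} \approx -1.1131$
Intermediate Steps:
$S = 3$ ($S = - \frac{3}{2} + \frac{1}{2} \cdot 9 = - \frac{3}{2} + \frac{9}{2} = 3$)
$D{\left(N \right)} = \frac{3 + N}{10 + N}$ ($D{\left(N \right)} = \frac{N + 3}{N + 10} = \frac{3 + N}{10 + N}$)
$\frac{-5028 + G{\left(-112,-121 \right)}}{4644 + \left(8 - 58\right) D{\left(1 \right)}} = \frac{-5028 - 121}{4644 + \left(8 - 58\right) \frac{3 + 1}{10 + 1}} = - \frac{5149}{4644 - 50 \cdot \frac{1}{11} \cdot 4} = - \frac{5149}{4644 - \frac{200}{11}} = - \frac{5149}{\frac{50884}{11}} = \left(-5149\right) \frac{11}{50884} = - \frac{56639}{50884}$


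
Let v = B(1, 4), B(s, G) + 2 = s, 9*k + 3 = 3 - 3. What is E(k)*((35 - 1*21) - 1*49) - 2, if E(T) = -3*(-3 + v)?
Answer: -422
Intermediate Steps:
k = -⅓ (k = -⅓ + (3 - 3)/9 = -⅓ + (⅑)*0 = -⅓ + 0 = -⅓ ≈ -0.33333)
B(s, G) = -2 + s
v = -1 (v = -2 + 1 = -1)
E(T) = 12 (E(T) = -3*(-3 - 1) = -3*(-4) = 12)
E(k)*((35 - 1*21) - 1*49) - 2 = 12*((35 - 1*21) - 1*49) - 2 = 12*((35 - 21) - 49) - 2 = 12*(14 - 49) - 2 = 12*(-35) - 2 = -420 - 2 = -422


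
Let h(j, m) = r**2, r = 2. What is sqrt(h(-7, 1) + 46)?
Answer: 5*sqrt(2) ≈ 7.0711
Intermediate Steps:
h(j, m) = 4 (h(j, m) = 2**2 = 4)
sqrt(h(-7, 1) + 46) = sqrt(4 + 46) = sqrt(50) = 5*sqrt(2)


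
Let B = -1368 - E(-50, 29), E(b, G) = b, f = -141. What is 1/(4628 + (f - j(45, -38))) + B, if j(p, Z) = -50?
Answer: -5979765/4537 ≈ -1318.0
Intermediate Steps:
B = -1318 (B = -1368 - 1*(-50) = -1368 + 50 = -1318)
1/(4628 + (f - j(45, -38))) + B = 1/(4628 + (-141 - 1*(-50))) - 1318 = 1/(4628 + (-141 + 50)) - 1318 = 1/(4628 - 91) - 1318 = 1/4537 - 1318 = -5979765/4537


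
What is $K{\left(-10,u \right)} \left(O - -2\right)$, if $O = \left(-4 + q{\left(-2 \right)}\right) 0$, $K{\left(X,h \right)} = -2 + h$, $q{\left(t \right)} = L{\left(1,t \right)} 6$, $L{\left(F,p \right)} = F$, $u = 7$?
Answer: $10$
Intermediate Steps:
$q{\left(t \right)} = 6$ ($q{\left(t \right)} = 1 \cdot 6 = 6$)
$O = 0$ ($O = \left(-4 + 6\right) 0 = 2 \cdot 0 = 0$)
$K{\left(-10,u \right)} \left(O - -2\right) = \left(-2 + 7\right) \left(0 - -2\right) = 5 \left(0 + 2\right) = 5 \cdot 2 = 10$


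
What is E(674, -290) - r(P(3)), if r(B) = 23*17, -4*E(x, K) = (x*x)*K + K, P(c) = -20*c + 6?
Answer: 65869383/2 ≈ 3.2935e+7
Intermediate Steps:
P(c) = 6 - 20*c
E(x, K) = -K/4 - K*x²/4 (E(x, K) = -((x*x)*K + K)/4 = -(x²*K + K)/4 = -(K*x² + K)/4 = -(K + K*x²)/4 = -K/4 - K*x²/4)
r(B) = 391
E(674, -290) - r(P(3)) = -¼*(-290)*(1 + 674²) - 1*391 = -¼*(-290)*(1 + 454276) - 391 = -¼*(-290)*454277 - 391 = 65870165/2 - 391 = 65869383/2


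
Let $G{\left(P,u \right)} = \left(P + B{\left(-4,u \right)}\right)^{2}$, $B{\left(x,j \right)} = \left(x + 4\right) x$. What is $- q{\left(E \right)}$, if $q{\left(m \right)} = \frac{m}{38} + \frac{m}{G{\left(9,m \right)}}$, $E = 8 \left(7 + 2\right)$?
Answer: $- \frac{476}{171} \approx -2.7836$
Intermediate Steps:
$B{\left(x,j \right)} = x \left(4 + x\right)$ ($B{\left(x,j \right)} = \left(4 + x\right) x = x \left(4 + x\right)$)
$E = 72$ ($E = 8 \cdot 9 = 72$)
$G{\left(P,u \right)} = P^{2}$ ($G{\left(P,u \right)} = \left(P - 4 \left(4 - 4\right)\right)^{2} = \left(P - 0\right)^{2} = \left(P + 0\right)^{2} = P^{2}$)
$q{\left(m \right)} = \frac{119 m}{3078}$ ($q{\left(m \right)} = \frac{m}{38} + \frac{m}{9^{2}} = m \frac{1}{38} + \frac{m}{81} = \frac{m}{38} + m \frac{1}{81} = \frac{m}{38} + \frac{m}{81} = \frac{119 m}{3078}$)
$- q{\left(E \right)} = - \frac{119 \cdot 72}{3078} = \left(-1\right) \frac{476}{171} = - \frac{476}{171}$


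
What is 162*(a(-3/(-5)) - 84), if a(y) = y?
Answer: -67554/5 ≈ -13511.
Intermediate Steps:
162*(a(-3/(-5)) - 84) = 162*(-3/(-5) - 84) = 162*(-3*(-⅕) - 84) = 162*(⅗ - 84) = 162*(-417/5) = -67554/5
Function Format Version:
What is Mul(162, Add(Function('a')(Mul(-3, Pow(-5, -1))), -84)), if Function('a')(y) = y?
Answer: Rational(-67554, 5) ≈ -13511.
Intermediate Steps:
Mul(162, Add(Function('a')(Mul(-3, Pow(-5, -1))), -84)) = Mul(162, Add(Mul(-3, Pow(-5, -1)), -84)) = Mul(162, Add(Mul(-3, Rational(-1, 5)), -84)) = Mul(162, Add(Rational(3, 5), -84)) = Mul(162, Rational(-417, 5)) = Rational(-67554, 5)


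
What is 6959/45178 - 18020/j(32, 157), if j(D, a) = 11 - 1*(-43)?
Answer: -406865887/1219806 ≈ -333.55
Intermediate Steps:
j(D, a) = 54 (j(D, a) = 11 + 43 = 54)
6959/45178 - 18020/j(32, 157) = 6959/45178 - 18020/54 = 6959*(1/45178) - 18020*1/54 = 6959/45178 - 9010/27 = -406865887/1219806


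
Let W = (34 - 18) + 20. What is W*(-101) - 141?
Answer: -3777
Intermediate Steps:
W = 36 (W = 16 + 20 = 36)
W*(-101) - 141 = 36*(-101) - 141 = -3636 - 141 = -3777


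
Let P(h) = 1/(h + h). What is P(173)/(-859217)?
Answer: -1/297289082 ≈ -3.3637e-9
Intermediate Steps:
P(h) = 1/(2*h)
P(173)/(-859217) = ((½)/173)/(-859217) = ((½)*(1/173))*(-1/859217) = (1/346)*(-1/859217) = -1/297289082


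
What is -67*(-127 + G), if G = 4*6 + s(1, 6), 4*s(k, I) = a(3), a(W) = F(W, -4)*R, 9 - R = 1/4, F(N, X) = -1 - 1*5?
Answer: 62243/8 ≈ 7780.4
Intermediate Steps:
F(N, X) = -6 (F(N, X) = -1 - 5 = -6)
R = 35/4 (R = 9 - 1/4 = 9 - 1*¼ = 9 - ¼ = 35/4 ≈ 8.7500)
a(W) = -105/2 (a(W) = -6*35/4 = -105/2)
s(k, I) = -105/8 (s(k, I) = (¼)*(-105/2) = -105/8)
G = 87/8 (G = 4*6 - 105/8 = 24 - 105/8 = 87/8 ≈ 10.875)
-67*(-127 + G) = -67*(-127 + 87/8) = -67*(-929/8) = 62243/8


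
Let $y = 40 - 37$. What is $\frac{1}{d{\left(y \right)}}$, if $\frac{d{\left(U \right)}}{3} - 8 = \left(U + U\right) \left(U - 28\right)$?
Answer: $- \frac{1}{426} \approx -0.0023474$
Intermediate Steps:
$y = 3$ ($y = 40 - 37 = 3$)
$d{\left(U \right)} = 24 + 6 U \left(-28 + U\right)$ ($d{\left(U \right)} = 24 + 3 \left(U + U\right) \left(U - 28\right) = 24 + 3 \cdot 2 U \left(-28 + U\right) = 24 + 6 U \left(-28 + U\right)$)
$\frac{1}{d{\left(y \right)}} = \frac{1}{24 - 504 + 6 \cdot 3^{2}} = \frac{1}{24 - 504 + 6 \cdot 9} = \frac{1}{24 - 504 + 54} = \frac{1}{-426} = - \frac{1}{426}$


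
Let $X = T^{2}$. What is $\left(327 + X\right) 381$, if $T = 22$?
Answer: $308991$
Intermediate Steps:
$X = 484$ ($X = 22^{2} = 484$)
$\left(327 + X\right) 381 = \left(327 + 484\right) 381 = 811 \cdot 381 = 308991$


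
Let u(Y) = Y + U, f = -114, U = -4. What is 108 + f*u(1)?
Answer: 450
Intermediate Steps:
u(Y) = -4 + Y (u(Y) = Y - 4 = -4 + Y)
108 + f*u(1) = 108 - 114*(-4 + 1) = 108 - 114*(-3) = 108 + 342 = 450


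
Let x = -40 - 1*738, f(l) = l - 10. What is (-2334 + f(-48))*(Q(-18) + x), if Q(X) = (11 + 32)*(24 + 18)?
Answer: -2458976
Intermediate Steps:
f(l) = -10 + l
Q(X) = 1806 (Q(X) = 43*42 = 1806)
x = -778 (x = -40 - 738 = -778)
(-2334 + f(-48))*(Q(-18) + x) = (-2334 + (-10 - 48))*(1806 - 778) = (-2334 - 58)*1028 = -2392*1028 = -2458976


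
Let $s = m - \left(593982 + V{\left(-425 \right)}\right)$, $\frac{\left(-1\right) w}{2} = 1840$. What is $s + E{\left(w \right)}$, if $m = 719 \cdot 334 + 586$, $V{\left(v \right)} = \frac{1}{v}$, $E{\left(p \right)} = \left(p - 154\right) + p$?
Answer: $- \frac{153324699}{425} \approx -3.6076 \cdot 10^{5}$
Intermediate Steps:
$w = -3680$ ($w = \left(-2\right) 1840 = -3680$)
$E{\left(p \right)} = -154 + 2 p$ ($E{\left(p \right)} = \left(-154 + p\right) + p = -154 + 2 p$)
$m = 240732$ ($m = 240146 + 586 = 240732$)
$s = - \frac{150131249}{425}$ ($s = 240732 - \left(593982 + \frac{1}{-425}\right) = 240732 - \left(593982 - \frac{1}{425}\right) = 240732 - \frac{252442349}{425} = - \frac{150131249}{425} \approx -3.5325 \cdot 10^{5}$)
$s + E{\left(w \right)} = - \frac{150131249}{425} + \left(-154 + 2 \left(-3680\right)\right) = - \frac{150131249}{425} - 7514 = - \frac{153324699}{425}$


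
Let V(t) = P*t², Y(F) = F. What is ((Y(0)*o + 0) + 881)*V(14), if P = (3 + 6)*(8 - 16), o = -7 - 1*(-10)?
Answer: -12432672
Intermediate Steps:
o = 3 (o = -7 + 10 = 3)
P = -72 (P = 9*(-8) = -72)
V(t) = -72*t²
((Y(0)*o + 0) + 881)*V(14) = ((0*3 + 0) + 881)*(-72*14²) = ((0 + 0) + 881)*(-72*196) = (0 + 881)*(-14112) = 881*(-14112) = -12432672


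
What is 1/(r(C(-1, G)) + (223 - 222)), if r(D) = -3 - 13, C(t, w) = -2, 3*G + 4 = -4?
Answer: -1/15 ≈ -0.066667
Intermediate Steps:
G = -8/3 (G = -4/3 + (⅓)*(-4) = -4/3 - 4/3 = -8/3 ≈ -2.6667)
r(D) = -16
1/(r(C(-1, G)) + (223 - 222)) = 1/(-16 + (223 - 222)) = 1/(-16 + 1) = 1/(-15) = -1/15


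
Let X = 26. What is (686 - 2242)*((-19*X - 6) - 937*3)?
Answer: 5151916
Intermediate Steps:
(686 - 2242)*((-19*X - 6) - 937*3) = (686 - 2242)*((-19*26 - 6) - 937*3) = -1556*((-494 - 6) - 2811) = -1556*(-500 - 2811) = -1556*(-3311) = 5151916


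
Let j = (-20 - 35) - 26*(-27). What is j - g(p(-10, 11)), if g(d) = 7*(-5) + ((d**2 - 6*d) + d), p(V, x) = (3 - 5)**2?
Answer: 686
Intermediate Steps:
p(V, x) = 4 (p(V, x) = (-2)**2 = 4)
j = 647 (j = -55 + 702 = 647)
g(d) = -35 + d**2 - 5*d (g(d) = -35 + (d**2 - 5*d) = -35 + d**2 - 5*d)
j - g(p(-10, 11)) = 647 - (-35 + 4**2 - 5*4) = 647 - (-35 + 16 - 20) = 647 - 1*(-39) = 647 + 39 = 686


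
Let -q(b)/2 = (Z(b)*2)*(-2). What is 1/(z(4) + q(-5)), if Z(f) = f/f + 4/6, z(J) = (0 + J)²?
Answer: 3/88 ≈ 0.034091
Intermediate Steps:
z(J) = J²
Z(f) = 5/3 (Z(f) = 1 + 4*(⅙) = 1 + ⅔ = 5/3)
q(b) = 40/3 (q(b) = -2*(5/3)*2*(-2) = -20*(-2)/3 = -2*(-20/3) = 40/3)
1/(z(4) + q(-5)) = 1/(4² + 40/3) = 1/(16 + 40/3) = 1/(88/3) = 3/88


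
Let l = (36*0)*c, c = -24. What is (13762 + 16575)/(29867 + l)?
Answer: 30337/29867 ≈ 1.0157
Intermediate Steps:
l = 0 (l = (36*0)*(-24) = 0*(-24) = 0)
(13762 + 16575)/(29867 + l) = (13762 + 16575)/(29867 + 0) = 30337/29867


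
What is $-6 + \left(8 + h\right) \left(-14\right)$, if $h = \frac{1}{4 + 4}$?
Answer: $- \frac{479}{4} \approx -119.75$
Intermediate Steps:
$h = \frac{1}{8} \approx 0.125$
$-6 + \left(8 + h\right) \left(-14\right) = -6 + \left(8 + \frac{1}{8}\right) \left(-14\right) = -6 + \frac{65}{8} \left(-14\right) = -6 - \frac{455}{4} = - \frac{479}{4}$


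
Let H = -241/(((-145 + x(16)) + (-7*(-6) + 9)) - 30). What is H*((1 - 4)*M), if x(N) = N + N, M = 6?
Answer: -2169/46 ≈ -47.152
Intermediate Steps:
x(N) = 2*N
H = 241/92 (H = -241/(((-145 + 2*16) + (-7*(-6) + 9)) - 30) = -241/(((-145 + 32) + (42 + 9)) - 30) = -241/((-113 + 51) - 30) = -241/(-62 - 30) = -241/(-92) = -241*(-1/92) = 241/92 ≈ 2.6196)
H*((1 - 4)*M) = 241*((1 - 4)*6)/92 = 241*(-3*6)/92 = (241/92)*(-18) = -2169/46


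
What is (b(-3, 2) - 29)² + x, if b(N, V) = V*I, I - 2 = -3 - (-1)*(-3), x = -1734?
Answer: -365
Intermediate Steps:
I = -4 (I = 2 + (-3 - (-1)*(-3)) = 2 + (-3 - 1*3) = 2 + (-3 - 3) = 2 - 6 = -4)
b(N, V) = -4*V (b(N, V) = V*(-4) = -4*V)
(b(-3, 2) - 29)² + x = (-4*2 - 29)² - 1734 = (-8 - 29)² - 1734 = (-37)² - 1734 = 1369 - 1734 = -365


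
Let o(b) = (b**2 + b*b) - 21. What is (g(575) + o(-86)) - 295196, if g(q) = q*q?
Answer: 50200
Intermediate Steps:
g(q) = q**2
o(b) = -21 + 2*b**2 (o(b) = (b**2 + b**2) - 21 = 2*b**2 - 21 = -21 + 2*b**2)
(g(575) + o(-86)) - 295196 = (575**2 + (-21 + 2*(-86)**2)) - 295196 = (330625 + (-21 + 2*7396)) - 295196 = (330625 + (-21 + 14792)) - 295196 = (330625 + 14771) - 295196 = 345396 - 295196 = 50200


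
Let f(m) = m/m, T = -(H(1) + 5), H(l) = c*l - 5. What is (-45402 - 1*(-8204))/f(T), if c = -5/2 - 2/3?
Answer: -37198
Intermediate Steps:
c = -19/6 (c = -5*1/2 - 2*1/3 = -5/2 - 2/3 = -19/6 ≈ -3.1667)
H(l) = -5 - 19*l/6 (H(l) = -19*l/6 - 5 = -5 - 19*l/6)
T = 19/6 (T = -((-5 - 19/6*1) + 5) = -((-5 - 19/6) + 5) = -(-49/6 + 5) = -1*(-19/6) = 19/6 ≈ 3.1667)
f(m) = 1
(-45402 - 1*(-8204))/f(T) = (-45402 - 1*(-8204))/1 = (-45402 + 8204)*1 = -37198*1 = -37198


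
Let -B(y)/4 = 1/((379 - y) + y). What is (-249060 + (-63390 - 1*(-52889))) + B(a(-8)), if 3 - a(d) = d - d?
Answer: -98373623/379 ≈ -2.5956e+5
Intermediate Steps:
a(d) = 3 (a(d) = 3 - (d - d) = 3 - 1*0 = 3 + 0 = 3)
B(y) = -4/379 (B(y) = -4/((379 - y) + y) = -4/379)
(-249060 + (-63390 - 1*(-52889))) + B(a(-8)) = (-249060 + (-63390 - 1*(-52889))) - 4/379 = (-249060 + (-63390 + 52889)) - 4/379 = (-249060 - 10501) - 4/379 = -259561 - 4/379 = -98373623/379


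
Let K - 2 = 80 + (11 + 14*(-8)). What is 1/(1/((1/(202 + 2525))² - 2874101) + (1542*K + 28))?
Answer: -21373335435428/625597528202414089 ≈ -3.4165e-5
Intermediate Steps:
K = -19 (K = 2 + (80 + (11 + 14*(-8))) = 2 + (80 + (11 - 112)) = 2 + (80 - 101) = 2 - 21 = -19)
1/(1/((1/(202 + 2525))² - 2874101) + (1542*K + 28)) = 1/(1/((1/(202 + 2525))² - 2874101) + (1542*(-19) + 28)) = 1/(1/((1/2727)² - 2874101) + (-29298 + 28)) = 1/(1/((1/2727)² - 2874101) - 29270) = 1/(1/(1/7436529 - 2874101) - 29270) = 1/(1/(-21373335435428/7436529) - 29270) = 1/(-7436529/21373335435428 - 29270) = 1/(-625597528202414089/21373335435428) = -21373335435428/625597528202414089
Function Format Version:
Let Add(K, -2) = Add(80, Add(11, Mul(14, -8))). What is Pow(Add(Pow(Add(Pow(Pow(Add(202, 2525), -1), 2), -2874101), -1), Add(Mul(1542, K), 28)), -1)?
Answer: Rational(-21373335435428, 625597528202414089) ≈ -3.4165e-5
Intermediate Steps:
K = -19 (K = Add(2, Add(80, Add(11, Mul(14, -8)))) = Add(2, Add(80, Add(11, -112))) = Add(2, Add(80, -101)) = Add(2, -21) = -19)
Pow(Add(Pow(Add(Pow(Pow(Add(202, 2525), -1), 2), -2874101), -1), Add(Mul(1542, K), 28)), -1) = Pow(Add(Pow(Add(Pow(Pow(Add(202, 2525), -1), 2), -2874101), -1), Add(Mul(1542, -19), 28)), -1) = Pow(Add(Pow(Add(Pow(Pow(2727, -1), 2), -2874101), -1), Add(-29298, 28)), -1) = Pow(Add(Pow(Add(Pow(Rational(1, 2727), 2), -2874101), -1), -29270), -1) = Pow(Add(Pow(Add(Rational(1, 7436529), -2874101), -1), -29270), -1) = Pow(Add(Pow(Rational(-21373335435428, 7436529), -1), -29270), -1) = Pow(Add(Rational(-7436529, 21373335435428), -29270), -1) = Pow(Rational(-625597528202414089, 21373335435428), -1) = Rational(-21373335435428, 625597528202414089)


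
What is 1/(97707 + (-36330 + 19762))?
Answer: 1/81139 ≈ 1.2325e-5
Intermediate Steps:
1/(97707 + (-36330 + 19762)) = 1/(97707 - 16568) = 1/81139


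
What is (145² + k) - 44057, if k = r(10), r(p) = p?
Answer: -23022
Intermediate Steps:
k = 10
(145² + k) - 44057 = (145² + 10) - 44057 = (21025 + 10) - 44057 = 21035 - 44057 = -23022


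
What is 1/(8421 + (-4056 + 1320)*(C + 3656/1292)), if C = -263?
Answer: 17/12244197 ≈ 1.3884e-6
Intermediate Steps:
1/(8421 + (-4056 + 1320)*(C + 3656/1292)) = 1/(8421 + (-4056 + 1320)*(-263 + 3656/1292)) = 1/(8421 - 2736*(-263 + 3656*(1/1292))) = 1/(8421 - 2736*(-263 + 914/323)) = 1/(8421 - 2736*(-84035/323)) = 1/(8421 + 12101040/17) = 1/(12244197/17) = 17/12244197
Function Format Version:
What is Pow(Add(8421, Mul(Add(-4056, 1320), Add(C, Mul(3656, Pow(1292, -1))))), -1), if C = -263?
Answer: Rational(17, 12244197) ≈ 1.3884e-6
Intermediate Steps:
Pow(Add(8421, Mul(Add(-4056, 1320), Add(C, Mul(3656, Pow(1292, -1))))), -1) = Pow(Add(8421, Mul(Add(-4056, 1320), Add(-263, Mul(3656, Pow(1292, -1))))), -1) = Pow(Add(8421, Mul(-2736, Add(-263, Mul(3656, Rational(1, 1292))))), -1) = Pow(Add(8421, Mul(-2736, Add(-263, Rational(914, 323)))), -1) = Pow(Add(8421, Mul(-2736, Rational(-84035, 323))), -1) = Pow(Add(8421, Rational(12101040, 17)), -1) = Pow(Rational(12244197, 17), -1) = Rational(17, 12244197)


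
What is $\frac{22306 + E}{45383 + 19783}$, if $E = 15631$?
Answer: $\frac{37937}{65166} \approx 0.58216$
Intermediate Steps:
$\frac{22306 + E}{45383 + 19783} = \frac{22306 + 15631}{45383 + 19783} = \frac{37937}{65166}$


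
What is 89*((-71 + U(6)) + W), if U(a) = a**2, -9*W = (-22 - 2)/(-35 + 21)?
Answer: -65771/21 ≈ -3132.0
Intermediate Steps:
W = -4/21 (W = -(-22 - 2)/(9*(-35 + 21)) = -(-8)/(3*(-14)) = -(-8)*(-1)/(3*14) = -1/9*12/7 = -4/21 ≈ -0.19048)
89*((-71 + U(6)) + W) = 89*((-71 + 6**2) - 4/21) = 89*((-71 + 36) - 4/21) = 89*(-35 - 4/21) = 89*(-739/21) = -65771/21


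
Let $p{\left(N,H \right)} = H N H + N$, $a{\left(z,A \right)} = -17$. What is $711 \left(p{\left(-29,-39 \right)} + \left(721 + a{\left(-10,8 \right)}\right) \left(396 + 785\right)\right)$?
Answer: $559760346$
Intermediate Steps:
$p{\left(N,H \right)} = N + N H^{2}$ ($p{\left(N,H \right)} = N H^{2} + N = N + N H^{2}$)
$711 \left(p{\left(-29,-39 \right)} + \left(721 + a{\left(-10,8 \right)}\right) \left(396 + 785\right)\right) = 711 \left(- 29 \left(1 + \left(-39\right)^{2}\right) + \left(721 - 17\right) \left(396 + 785\right)\right) = 711 \left(- 29 \left(1 + 1521\right) + 704 \cdot 1181\right) = 711 \left(\left(-29\right) 1522 + 831424\right) = 711 \left(-44138 + 831424\right) = 711 \cdot 787286 = 559760346$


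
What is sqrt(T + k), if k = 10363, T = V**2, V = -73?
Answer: 2*sqrt(3923) ≈ 125.27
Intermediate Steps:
T = 5329 (T = (-73)**2 = 5329)
sqrt(T + k) = sqrt(5329 + 10363) = sqrt(15692) = 2*sqrt(3923)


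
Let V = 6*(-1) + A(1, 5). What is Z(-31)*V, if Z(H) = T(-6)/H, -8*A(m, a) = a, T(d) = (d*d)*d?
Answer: -1431/31 ≈ -46.161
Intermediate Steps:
T(d) = d³ (T(d) = d²*d = d³)
A(m, a) = -a/8
Z(H) = -216/H (Z(H) = (-6)³/H = -216/H)
V = -53/8 (V = 6*(-1) - ⅛*5 = -6 - 5/8 = -53/8 ≈ -6.6250)
Z(-31)*V = -216/(-31)*(-53/8) = -216*(-1/31)*(-53/8) = (216/31)*(-53/8) = -1431/31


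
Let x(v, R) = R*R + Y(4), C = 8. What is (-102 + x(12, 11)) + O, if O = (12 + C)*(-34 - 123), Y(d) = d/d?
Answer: -3120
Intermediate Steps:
Y(d) = 1
O = -3140 (O = (12 + 8)*(-34 - 123) = 20*(-157) = -3140)
x(v, R) = 1 + R² (x(v, R) = R*R + 1 = R² + 1 = 1 + R²)
(-102 + x(12, 11)) + O = (-102 + (1 + 11²)) - 3140 = (-102 + (1 + 121)) - 3140 = (-102 + 122) - 3140 = 20 - 3140 = -3120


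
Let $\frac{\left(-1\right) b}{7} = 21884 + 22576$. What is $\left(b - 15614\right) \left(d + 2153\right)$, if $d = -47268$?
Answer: $14745115910$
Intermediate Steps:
$b = -311220$ ($b = - 7 \left(21884 + 22576\right) = \left(-7\right) 44460 = -311220$)
$\left(b - 15614\right) \left(d + 2153\right) = \left(-311220 - 15614\right) \left(-47268 + 2153\right) = \left(-326834\right) \left(-45115\right) = 14745115910$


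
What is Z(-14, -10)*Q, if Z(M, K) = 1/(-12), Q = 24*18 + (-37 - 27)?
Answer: -92/3 ≈ -30.667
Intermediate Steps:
Q = 368 (Q = 432 - 64 = 368)
Z(M, K) = -1/12
Z(-14, -10)*Q = -1/12*368 = -92/3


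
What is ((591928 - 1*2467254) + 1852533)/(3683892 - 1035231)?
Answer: -22793/2648661 ≈ -0.0086055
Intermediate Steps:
((591928 - 1*2467254) + 1852533)/(3683892 - 1035231) = ((591928 - 2467254) + 1852533)/2648661 = (-1875326 + 1852533)*(1/2648661) = -22793*1/2648661 = -22793/2648661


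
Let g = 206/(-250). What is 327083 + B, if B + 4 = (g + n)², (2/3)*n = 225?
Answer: 27526858061/62500 ≈ 4.4043e+5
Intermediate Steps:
g = -103/125 (g = 206*(-1/250) = -103/125 ≈ -0.82400)
n = 675/2 (n = (3/2)*225 = 675/2 ≈ 337.50)
B = 7084170561/62500 (B = -4 + (-103/125 + 675/2)² = -4 + (84169/250)² = -4 + 7084420561/62500 = 7084170561/62500 ≈ 1.1335e+5)
327083 + B = 327083 + 7084170561/62500 = 27526858061/62500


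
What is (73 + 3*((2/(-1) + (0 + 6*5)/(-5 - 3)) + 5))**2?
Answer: 80089/16 ≈ 5005.6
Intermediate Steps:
(73 + 3*((2/(-1) + (0 + 6*5)/(-5 - 3)) + 5))**2 = (73 + 3*((2*(-1) + (0 + 30)/(-8)) + 5))**2 = (73 + 3*((-2 + 30*(-1/8)) + 5))**2 = (73 + 3*((-2 - 15/4) + 5))**2 = (73 + 3*(-23/4 + 5))**2 = (73 + 3*(-3/4))**2 = (73 - 9/4)**2 = (283/4)**2 = 80089/16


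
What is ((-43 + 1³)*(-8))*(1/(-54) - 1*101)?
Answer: -305480/9 ≈ -33942.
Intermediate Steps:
((-43 + 1³)*(-8))*(1/(-54) - 1*101) = ((-43 + 1)*(-8))*(-1/54 - 101) = -42*(-8)*(-5455/54) = 336*(-5455/54) = -305480/9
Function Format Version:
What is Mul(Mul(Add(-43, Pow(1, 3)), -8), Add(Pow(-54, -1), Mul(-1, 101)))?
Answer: Rational(-305480, 9) ≈ -33942.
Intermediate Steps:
Mul(Mul(Add(-43, Pow(1, 3)), -8), Add(Pow(-54, -1), Mul(-1, 101))) = Mul(Mul(Add(-43, 1), -8), Add(Rational(-1, 54), -101)) = Mul(Mul(-42, -8), Rational(-5455, 54)) = Mul(336, Rational(-5455, 54)) = Rational(-305480, 9)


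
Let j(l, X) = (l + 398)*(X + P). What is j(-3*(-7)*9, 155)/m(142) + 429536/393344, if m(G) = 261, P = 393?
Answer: 3957544795/3208212 ≈ 1233.6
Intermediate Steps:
j(l, X) = (393 + X)*(398 + l) (j(l, X) = (l + 398)*(X + 393) = (398 + l)*(393 + X) = (393 + X)*(398 + l))
j(-3*(-7)*9, 155)/m(142) + 429536/393344 = (156414 + 393*(-3*(-7)*9) + 398*155 + 155*(-3*(-7)*9))/261 + 429536/393344 = (156414 + 393*(21*9) + 61690 + 155*(21*9))*(1/261) + 429536*(1/393344) = (156414 + 393*189 + 61690 + 155*189)*(1/261) + 13423/12292 = (156414 + 74277 + 61690 + 29295)*(1/261) + 13423/12292 = 321676*(1/261) + 13423/12292 = 321676/261 + 13423/12292 = 3957544795/3208212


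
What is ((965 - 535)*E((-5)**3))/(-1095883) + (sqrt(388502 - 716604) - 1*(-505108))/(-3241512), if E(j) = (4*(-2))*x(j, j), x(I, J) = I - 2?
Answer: -3877344553/6992751762 - I*sqrt(328102)/3241512 ≈ -0.55448 - 0.00017671*I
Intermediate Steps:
x(I, J) = -2 + I
E(j) = 16 - 8*j (E(j) = (4*(-2))*(-2 + j) = -8*(-2 + j) = 16 - 8*j)
((965 - 535)*E((-5)**3))/(-1095883) + (sqrt(388502 - 716604) - 1*(-505108))/(-3241512) = ((965 - 535)*(16 - 8*(-5)**3))/(-1095883) + (sqrt(388502 - 716604) - 1*(-505108))/(-3241512) = (430*(16 - 8*(-125)))*(-1/1095883) + (sqrt(-328102) + 505108)*(-1/3241512) = (430*(16 + 1000))*(-1/1095883) + (I*sqrt(328102) + 505108)*(-1/3241512) = (430*1016)*(-1/1095883) + (505108 + I*sqrt(328102))*(-1/3241512) = 436880*(-1/1095883) + (-126277/810378 - I*sqrt(328102)/3241512) = -3440/8629 + (-126277/810378 - I*sqrt(328102)/3241512) = -3877344553/6992751762 - I*sqrt(328102)/3241512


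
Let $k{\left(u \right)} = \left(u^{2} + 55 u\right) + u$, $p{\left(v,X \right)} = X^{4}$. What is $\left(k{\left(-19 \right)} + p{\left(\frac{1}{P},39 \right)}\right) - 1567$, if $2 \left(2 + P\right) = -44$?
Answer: $2311171$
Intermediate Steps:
$P = -24$ ($P = -2 + \frac{1}{2} \left(-44\right) = -2 - 22 = -24$)
$k{\left(u \right)} = u^{2} + 56 u$
$\left(k{\left(-19 \right)} + p{\left(\frac{1}{P},39 \right)}\right) - 1567 = \left(- 19 \left(56 - 19\right) + 39^{4}\right) - 1567 = \left(\left(-19\right) 37 + 2313441\right) - 1567 = \left(-703 + 2313441\right) - 1567 = 2312738 - 1567 = 2311171$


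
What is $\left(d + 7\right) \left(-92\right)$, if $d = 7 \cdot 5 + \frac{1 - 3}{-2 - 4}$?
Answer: $- \frac{11684}{3} \approx -3894.7$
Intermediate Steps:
$d = \frac{106}{3}$ ($d = 35 - \frac{2}{-6} = 35 - - \frac{1}{3} = 35 + \frac{1}{3} = \frac{106}{3} \approx 35.333$)
$\left(d + 7\right) \left(-92\right) = \left(\frac{106}{3} + 7\right) \left(-92\right) = \frac{127}{3} \left(-92\right) = - \frac{11684}{3}$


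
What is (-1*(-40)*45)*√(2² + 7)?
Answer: 1800*√11 ≈ 5969.9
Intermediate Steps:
(-1*(-40)*45)*√(2² + 7) = (40*45)*√(4 + 7) = 1800*√11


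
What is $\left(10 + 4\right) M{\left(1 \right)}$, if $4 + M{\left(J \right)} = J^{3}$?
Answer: $-42$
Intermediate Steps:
$M{\left(J \right)} = -4 + J^{3}$
$\left(10 + 4\right) M{\left(1 \right)} = \left(10 + 4\right) \left(-4 + 1^{3}\right) = 14 \left(-4 + 1\right) = 14 \left(-3\right) = -42$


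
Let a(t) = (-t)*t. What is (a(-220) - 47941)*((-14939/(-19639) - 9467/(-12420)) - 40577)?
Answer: 953489139709717247/243916380 ≈ 3.9091e+9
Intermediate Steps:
a(t) = -t²
(a(-220) - 47941)*((-14939/(-19639) - 9467/(-12420)) - 40577) = (-1*(-220)² - 47941)*((-14939/(-19639) - 9467/(-12420)) - 40577) = (-1*48400 - 47941)*((-14939*(-1/19639) - 9467*(-1/12420)) - 40577) = (-48400 - 47941)*((14939/19639 + 9467/12420) - 40577) = -96341*(371464793/243916380 - 40577) = -96341*(-9897023486467/243916380) = 953489139709717247/243916380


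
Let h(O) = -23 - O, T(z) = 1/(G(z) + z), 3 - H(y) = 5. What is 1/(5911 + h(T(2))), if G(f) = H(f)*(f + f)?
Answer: 6/35329 ≈ 0.00016983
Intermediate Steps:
H(y) = -2 (H(y) = 3 - 1*5 = 3 - 5 = -2)
G(f) = -4*f (G(f) = -2*(f + f) = -4*f)
T(z) = -1/(3*z) (T(z) = 1/(-4*z + z) = 1/(-3*z) = -1/(3*z))
1/(5911 + h(T(2))) = 1/(5911 + (-23 - (-1)/(3*2))) = 1/(5911 + (-23 - 1*(-⅙))) = 1/(5911 + (-23 + ⅙)) = 1/(5911 - 137/6) = 1/(35329/6) = 6/35329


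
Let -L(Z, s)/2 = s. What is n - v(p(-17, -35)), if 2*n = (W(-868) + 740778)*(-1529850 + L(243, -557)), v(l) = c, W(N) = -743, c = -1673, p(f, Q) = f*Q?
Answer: -565659071207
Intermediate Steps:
p(f, Q) = Q*f
L(Z, s) = -2*s
v(l) = -1673
n = -565659072880 (n = ((-743 + 740778)*(-1529850 - 2*(-557)))/2 = (740035*(-1529850 + 1114))/2 = (740035*(-1528736))/2 = (1/2)*(-1131318145760) = -565659072880)
n - v(p(-17, -35)) = -565659072880 - 1*(-1673) = -565659072880 + 1673 = -565659071207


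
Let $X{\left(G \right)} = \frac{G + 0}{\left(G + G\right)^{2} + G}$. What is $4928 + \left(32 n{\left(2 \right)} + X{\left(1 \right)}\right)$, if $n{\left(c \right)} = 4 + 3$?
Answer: $\frac{25761}{5} \approx 5152.2$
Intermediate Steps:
$n{\left(c \right)} = 7$
$X{\left(G \right)} = \frac{G}{G + 4 G^{2}}$ ($X{\left(G \right)} = \frac{G}{\left(2 G\right)^{2} + G} = \frac{G}{4 G^{2} + G} = \frac{G}{G + 4 G^{2}}$)
$4928 + \left(32 n{\left(2 \right)} + X{\left(1 \right)}\right) = 4928 + \left(32 \cdot 7 + \frac{1}{1 + 4 \cdot 1}\right) = 4928 + \left(224 + \frac{1}{1 + 4}\right) = 4928 + \left(224 + \frac{1}{5}\right) = 4928 + \frac{1121}{5} = \frac{25761}{5}$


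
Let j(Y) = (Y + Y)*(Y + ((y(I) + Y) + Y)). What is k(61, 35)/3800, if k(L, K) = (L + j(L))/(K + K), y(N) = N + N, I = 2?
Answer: 183/2128 ≈ 0.085996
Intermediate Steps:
y(N) = 2*N
j(Y) = 2*Y*(4 + 3*Y) (j(Y) = (Y + Y)*(Y + ((2*2 + Y) + Y)) = (2*Y)*(Y + ((4 + Y) + Y)) = (2*Y)*(Y + (4 + 2*Y)) = (2*Y)*(4 + 3*Y) = 2*Y*(4 + 3*Y))
k(L, K) = (L + 2*L*(4 + 3*L))/(2*K) (k(L, K) = (L + 2*L*(4 + 3*L))/(K + K) = (L + 2*L*(4 + 3*L))/((2*K)) = (L + 2*L*(4 + 3*L))*(1/(2*K)) = (L + 2*L*(4 + 3*L))/(2*K))
k(61, 35)/3800 = ((3/2)*61*(3 + 2*61)/35)/3800 = ((3/2)*61*(1/35)*(3 + 122))*(1/3800) = ((3/2)*61*(1/35)*125)*(1/3800) = (4575/14)*(1/3800) = 183/2128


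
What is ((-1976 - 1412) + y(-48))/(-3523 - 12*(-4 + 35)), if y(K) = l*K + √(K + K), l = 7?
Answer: 196/205 - 4*I*√6/3895 ≈ 0.9561 - 0.0025155*I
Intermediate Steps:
y(K) = 7*K + √2*√K (y(K) = 7*K + √(K + K) = 7*K + √(2*K) = 7*K + √2*√K)
((-1976 - 1412) + y(-48))/(-3523 - 12*(-4 + 35)) = ((-1976 - 1412) + (7*(-48) + √2*√(-48)))/(-3523 - 12*(-4 + 35)) = (-3388 + (-336 + √2*(4*I*√3)))/(-3523 - 12*31) = (-3388 + (-336 + 4*I*√6))/(-3523 - 372) = (-3724 + 4*I*√6)/(-3895) = (-3724 + 4*I*√6)*(-1/3895) = 196/205 - 4*I*√6/3895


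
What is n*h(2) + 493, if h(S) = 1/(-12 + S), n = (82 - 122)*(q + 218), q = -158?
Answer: 733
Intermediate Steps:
n = -2400 (n = (82 - 122)*(-158 + 218) = -40*60 = -2400)
n*h(2) + 493 = -2400/(-12 + 2) + 493 = -2400/(-10) + 493 = -2400*(-⅒) + 493 = 240 + 493 = 733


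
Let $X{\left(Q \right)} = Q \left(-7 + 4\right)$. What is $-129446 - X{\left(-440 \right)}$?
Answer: $-130766$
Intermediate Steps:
$X{\left(Q \right)} = - 3 Q$ ($X{\left(Q \right)} = Q \left(-3\right) = - 3 Q$)
$-129446 - X{\left(-440 \right)} = -129446 - \left(-3\right) \left(-440\right) = -129446 - 1320 = -130766$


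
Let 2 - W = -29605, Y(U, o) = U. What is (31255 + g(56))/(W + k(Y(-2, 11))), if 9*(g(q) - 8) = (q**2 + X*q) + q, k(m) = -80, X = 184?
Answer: 294863/265743 ≈ 1.1096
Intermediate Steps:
W = 29607 (W = 2 - 1*(-29605) = 2 + 29605 = 29607)
g(q) = 8 + q**2/9 + 185*q/9 (g(q) = 8 + ((q**2 + 184*q) + q)/9 = 8 + (q**2 + 185*q)/9 = 8 + (q**2/9 + 185*q/9) = 8 + q**2/9 + 185*q/9)
(31255 + g(56))/(W + k(Y(-2, 11))) = (31255 + (8 + (1/9)*56**2 + (185/9)*56))/(29607 - 80) = (31255 + (8 + (1/9)*3136 + 10360/9))/29527 = (31255 + (8 + 3136/9 + 10360/9))*(1/29527) = (31255 + 13568/9)*(1/29527) = (294863/9)*(1/29527) = 294863/265743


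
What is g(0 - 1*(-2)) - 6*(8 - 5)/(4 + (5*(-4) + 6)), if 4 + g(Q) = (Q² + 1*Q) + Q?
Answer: 29/5 ≈ 5.8000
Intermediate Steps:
g(Q) = -4 + Q² + 2*Q (g(Q) = -4 + ((Q² + 1*Q) + Q) = -4 + ((Q² + Q) + Q) = -4 + ((Q + Q²) + Q) = -4 + (Q² + 2*Q) = -4 + Q² + 2*Q)
g(0 - 1*(-2)) - 6*(8 - 5)/(4 + (5*(-4) + 6)) = (-4 + (0 - 1*(-2))² + 2*(0 - 1*(-2))) - 6*(8 - 5)/(4 + (5*(-4) + 6)) = (-4 + (0 + 2)² + 2*(0 + 2)) - 18/(4 + (-20 + 6)) = (-4 + 2² + 2*2) - 18/(4 - 14) = (-4 + 4 + 4) - 18/(-10) = 4 - 18*(-1)/10 = 4 - 6*(-3/10) = 4 + 9/5 = 29/5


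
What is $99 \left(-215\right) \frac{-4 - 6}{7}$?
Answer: $\frac{212850}{7} \approx 30407.0$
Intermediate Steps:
$99 \left(-215\right) \frac{-4 - 6}{7} = - 21285 \frac{-4 - 6}{7} = - 21285 \cdot \frac{1}{7} \left(-10\right) = \left(-21285\right) \left(- \frac{10}{7}\right) = \frac{212850}{7}$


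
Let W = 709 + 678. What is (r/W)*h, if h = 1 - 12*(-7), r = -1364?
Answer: -115940/1387 ≈ -83.590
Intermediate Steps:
W = 1387
h = 85 (h = 1 + 84 = 85)
(r/W)*h = -1364/1387*85 = -115940/1387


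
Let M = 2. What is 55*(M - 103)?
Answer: -5555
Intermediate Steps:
55*(M - 103) = 55*(2 - 103) = 55*(-101) = -5555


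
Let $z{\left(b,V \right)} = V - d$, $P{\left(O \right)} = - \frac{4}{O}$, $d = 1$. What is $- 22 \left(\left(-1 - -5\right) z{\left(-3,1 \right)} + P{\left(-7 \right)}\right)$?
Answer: $- \frac{88}{7} \approx -12.571$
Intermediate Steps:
$z{\left(b,V \right)} = -1 + V$ ($z{\left(b,V \right)} = V - 1 = -1 + V$)
$- 22 \left(\left(-1 - -5\right) z{\left(-3,1 \right)} + P{\left(-7 \right)}\right) = - 22 \left(\left(-1 - -5\right) \left(-1 + 1\right) - \frac{4}{-7}\right) = - 22 \left(\left(-1 + 5\right) 0 - - \frac{4}{7}\right) = - 22 \left(4 \cdot 0 + \frac{4}{7}\right) = - 22 \left(0 + \frac{4}{7}\right) = \left(-22\right) \frac{4}{7} = - \frac{88}{7}$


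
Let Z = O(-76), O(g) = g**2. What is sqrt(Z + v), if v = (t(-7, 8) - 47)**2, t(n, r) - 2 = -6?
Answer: sqrt(8377) ≈ 91.526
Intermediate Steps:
t(n, r) = -4 (t(n, r) = 2 - 6 = -4)
Z = 5776 (Z = (-76)**2 = 5776)
v = 2601 (v = (-4 - 47)**2 = (-51)**2 = 2601)
sqrt(Z + v) = sqrt(5776 + 2601) = sqrt(8377)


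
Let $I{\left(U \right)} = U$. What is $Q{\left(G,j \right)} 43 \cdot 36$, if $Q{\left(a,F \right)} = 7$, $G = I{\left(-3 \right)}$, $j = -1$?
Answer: $10836$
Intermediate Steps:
$G = -3$
$Q{\left(G,j \right)} 43 \cdot 36 = 7 \cdot 43 \cdot 36 = 301 \cdot 36 = 10836$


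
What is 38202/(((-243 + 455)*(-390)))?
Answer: -6367/13780 ≈ -0.46205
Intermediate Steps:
38202/(((-243 + 455)*(-390))) = 38202/((212*(-390))) = 38202/(-82680) = 38202*(-1/82680) = -6367/13780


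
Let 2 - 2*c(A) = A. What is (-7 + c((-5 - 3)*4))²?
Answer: 100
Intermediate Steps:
c(A) = 1 - A/2
(-7 + c((-5 - 3)*4))² = (-7 + (1 - (-5 - 3)*4/2))² = (-7 + (1 - (-4)*4))² = (-7 + (1 - ½*(-32)))² = (-7 + (1 + 16))² = (-7 + 17)² = 10² = 100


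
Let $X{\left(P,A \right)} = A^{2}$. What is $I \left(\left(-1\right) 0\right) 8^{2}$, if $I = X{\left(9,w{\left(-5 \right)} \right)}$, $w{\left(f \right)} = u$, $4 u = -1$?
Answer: $0$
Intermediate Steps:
$u = - \frac{1}{4}$ ($u = \frac{1}{4} \left(-1\right) = - \frac{1}{4} \approx -0.25$)
$w{\left(f \right)} = - \frac{1}{4}$
$I = \frac{1}{16}$ ($I = \left(- \frac{1}{4}\right)^{2} = \frac{1}{16} \approx 0.0625$)
$I \left(\left(-1\right) 0\right) 8^{2} = \frac{\left(-1\right) 0}{16} \cdot 8^{2} = \frac{1}{16} \cdot 0 \cdot 64 = 0 \cdot 64 = 0$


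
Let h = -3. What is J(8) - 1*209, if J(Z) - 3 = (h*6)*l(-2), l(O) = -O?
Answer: -242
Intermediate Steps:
J(Z) = -33 (J(Z) = 3 + (-3*6)*(-1*(-2)) = 3 - 18*2 = 3 - 36 = -33)
J(8) - 1*209 = -33 - 1*209 = -33 - 209 = -242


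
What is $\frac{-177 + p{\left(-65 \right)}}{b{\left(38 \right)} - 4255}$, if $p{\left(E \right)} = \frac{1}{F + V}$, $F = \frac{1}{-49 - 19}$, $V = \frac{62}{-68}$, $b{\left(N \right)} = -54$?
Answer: $\frac{11219}{271467} \approx 0.041327$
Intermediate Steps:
$V = - \frac{31}{34}$ ($V = 62 \left(- \frac{1}{68}\right) = - \frac{31}{34} \approx -0.91177$)
$F = - \frac{1}{68}$ ($F = \frac{1}{-68} = - \frac{1}{68} \approx -0.014706$)
$p{\left(E \right)} = - \frac{68}{63}$ ($p{\left(E \right)} = \frac{1}{- \frac{1}{68} - \frac{31}{34}} = \frac{1}{- \frac{63}{68}} = - \frac{68}{63}$)
$\frac{-177 + p{\left(-65 \right)}}{b{\left(38 \right)} - 4255} = \frac{-177 - \frac{68}{63}}{-54 - 4255} = - \frac{11219}{63 \left(-4309\right)} = \left(- \frac{11219}{63}\right) \left(- \frac{1}{4309}\right) = \frac{11219}{271467}$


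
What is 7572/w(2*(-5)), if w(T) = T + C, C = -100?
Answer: -3786/55 ≈ -68.836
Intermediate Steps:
w(T) = -100 + T (w(T) = T - 100 = -100 + T)
7572/w(2*(-5)) = 7572/(-100 + 2*(-5)) = 7572/(-100 - 10) = 7572/(-110) = 7572*(-1/110) = -3786/55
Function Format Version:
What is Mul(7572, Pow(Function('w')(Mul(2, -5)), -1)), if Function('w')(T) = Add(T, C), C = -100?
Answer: Rational(-3786, 55) ≈ -68.836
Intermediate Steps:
Function('w')(T) = Add(-100, T) (Function('w')(T) = Add(T, -100) = Add(-100, T))
Mul(7572, Pow(Function('w')(Mul(2, -5)), -1)) = Mul(7572, Pow(Add(-100, Mul(2, -5)), -1)) = Mul(7572, Pow(Add(-100, -10), -1)) = Mul(7572, Pow(-110, -1)) = Mul(7572, Rational(-1, 110)) = Rational(-3786, 55)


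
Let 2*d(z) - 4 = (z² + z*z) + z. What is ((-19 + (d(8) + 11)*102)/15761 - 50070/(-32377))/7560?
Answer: 1056036881/3857821861320 ≈ 0.00027374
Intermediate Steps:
d(z) = 2 + z² + z/2 (d(z) = 2 + ((z² + z*z) + z)/2 = 2 + ((z² + z²) + z)/2 = 2 + (2*z² + z)/2 = 2 + (z + 2*z²)/2 = 2 + (z² + z/2) = 2 + z² + z/2)
((-19 + (d(8) + 11)*102)/15761 - 50070/(-32377))/7560 = ((-19 + ((2 + 8² + (½)*8) + 11)*102)/15761 - 50070/(-32377))/7560 = ((-19 + ((2 + 64 + 4) + 11)*102)*(1/15761) - 50070*(-1/32377))*(1/7560) = ((-19 + (70 + 11)*102)*(1/15761) + 50070/32377)*(1/7560) = ((-19 + 81*102)*(1/15761) + 50070/32377)*(1/7560) = ((-19 + 8262)*(1/15761) + 50070/32377)*(1/7560) = (8243*(1/15761) + 50070/32377)*(1/7560) = (8243/15761 + 50070/32377)*(1/7560) = (1056036881/510293897)*(1/7560) = 1056036881/3857821861320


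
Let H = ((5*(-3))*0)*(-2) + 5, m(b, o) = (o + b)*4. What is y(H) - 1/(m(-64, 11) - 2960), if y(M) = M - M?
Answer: 1/3172 ≈ 0.00031526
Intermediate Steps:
m(b, o) = 4*b + 4*o (m(b, o) = (b + o)*4 = 4*b + 4*o)
H = 5 (H = -15*0*(-2) + 5 = 0*(-2) + 5 = 0 + 5 = 5)
y(M) = 0
y(H) - 1/(m(-64, 11) - 2960) = 0 - 1/((4*(-64) + 4*11) - 2960) = 0 - 1/((-256 + 44) - 2960) = 0 - 1/(-212 - 2960) = 0 - 1/(-3172) = 0 - 1*(-1/3172) = 0 + 1/3172 = 1/3172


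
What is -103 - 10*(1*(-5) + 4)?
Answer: -93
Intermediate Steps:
-103 - 10*(1*(-5) + 4) = -103 - 10*(-5 + 4) = -103 - 10*(-1) = -103 + 10 = -93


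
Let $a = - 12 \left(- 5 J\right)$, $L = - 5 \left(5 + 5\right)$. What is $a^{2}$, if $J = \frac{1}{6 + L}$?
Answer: $\frac{225}{121} \approx 1.8595$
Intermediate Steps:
$L = -50$ ($L = \left(-5\right) 10 = -50$)
$J = - \frac{1}{44}$ ($J = \frac{1}{6 - 50} = \frac{1}{-44} = - \frac{1}{44} \approx -0.022727$)
$a = - \frac{15}{11}$ ($a = - 12 \left(\left(-5\right) \left(- \frac{1}{44}\right)\right) = \left(-12\right) \frac{5}{44} = - \frac{15}{11} \approx -1.3636$)
$a^{2} = \left(- \frac{15}{11}\right)^{2} = \frac{225}{121}$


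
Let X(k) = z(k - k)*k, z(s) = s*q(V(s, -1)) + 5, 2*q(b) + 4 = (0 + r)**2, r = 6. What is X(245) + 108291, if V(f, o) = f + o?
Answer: 109516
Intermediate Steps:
q(b) = 16 (q(b) = -2 + (0 + 6)**2/2 = -2 + (1/2)*6**2 = -2 + (1/2)*36 = -2 + 18 = 16)
z(s) = 5 + 16*s (z(s) = s*16 + 5 = 16*s + 5 = 5 + 16*s)
X(k) = 5*k (X(k) = (5 + 16*(k - k))*k = (5 + 16*0)*k = (5 + 0)*k = 5*k)
X(245) + 108291 = 5*245 + 108291 = 1225 + 108291 = 109516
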